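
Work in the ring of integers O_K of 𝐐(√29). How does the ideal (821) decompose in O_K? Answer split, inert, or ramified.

29 mod 4 = 1, hence disc K = 29 and O_K = ℤ[(1+√29)/2].
821 ∤ 29, so 821 is unramified.
Euler's criterion: 29^410 mod 821 = 1. Thus (29|821) = 1.
Legendre symbol 1 ⇒ 821 is split.

p splits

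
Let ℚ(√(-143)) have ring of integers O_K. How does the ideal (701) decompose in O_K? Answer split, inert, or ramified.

701 remains inert

-143 mod 4 = 1, hence disc K = -143 and O_K = ℤ[(1+√-143)/2].
701 ∤ -143, so 701 is unramified.
(-143/701) = 558^350 mod 701 = 700, giving Legendre symbol -1.
d is a non-residue mod p, hence 701 remains inert in O_K.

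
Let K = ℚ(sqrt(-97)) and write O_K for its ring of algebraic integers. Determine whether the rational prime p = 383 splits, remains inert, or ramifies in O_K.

d = -97 ≡ 3 (mod 4), so O_K = ℤ[√-97] and disc(K) = 4d = -388.
disc(K) = -388 is not divisible by 383; 383 is unramified.
Legendre symbol by Euler's criterion: (-97/383) ≡ (-97)^191 ≡ 1 (mod 383), i.e. (-97/383) = 1.
(-97/383) = 1, so 383 splits.

split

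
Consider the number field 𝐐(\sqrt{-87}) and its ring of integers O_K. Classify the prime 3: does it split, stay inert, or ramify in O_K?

d = -87 ≡ 1 (mod 4), so O_K = ℤ[(1+√-87)/2] and disc(K) = d = -87.
disc(K) = -87 = 3·(-29), so p = 3 is ramified.

p ramifies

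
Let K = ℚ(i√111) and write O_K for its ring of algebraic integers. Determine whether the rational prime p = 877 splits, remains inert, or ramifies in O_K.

split — (877) = 𝔭₁𝔭₂ with 𝔭₁ ≠ 𝔭₂

Since -111 ≡ 1 mod 4, the ring of integers is ℤ[(1+√-111)/2] with discriminant -111.
877 ∤ -111, so 877 is unramified.
Compute (-111/877) via Euler: 766^((877-1)/2) mod 877 = 1, so (-111/877) = 1.
(-111/877) = 1, so 877 splits.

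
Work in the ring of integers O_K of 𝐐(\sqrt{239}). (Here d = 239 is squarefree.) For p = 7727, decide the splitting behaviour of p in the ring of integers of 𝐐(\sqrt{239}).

7727 splits in O_K

239 mod 4 = 3, hence disc K = 4·239 = 956 and O_K = ℤ[√239].
7727 ∤ 956, so 7727 is unramified.
Legendre symbol by Euler's criterion: (239/7727) ≡ 239^3863 ≡ 1 (mod 7727), i.e. (239/7727) = 1.
Legendre symbol 1 ⇒ 7727 is split.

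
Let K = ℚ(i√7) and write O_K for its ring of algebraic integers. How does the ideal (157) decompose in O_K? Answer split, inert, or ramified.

-7 mod 4 = 1, hence disc K = -7 and O_K = ℤ[(1+√-7)/2].
157 ∤ -7, so 157 is unramified.
Compute (-7/157) via Euler: 150^((157-1)/2) mod 157 = 156, so (-7/157) = -1.
d is a non-residue mod p, hence 157 remains inert in O_K.

157 remains inert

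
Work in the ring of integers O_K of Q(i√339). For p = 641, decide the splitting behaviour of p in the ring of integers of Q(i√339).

split — (641) = 𝔭₁𝔭₂ with 𝔭₁ ≠ 𝔭₂

Since -339 ≡ 1 mod 4, the ring of integers is ℤ[(1+√-339)/2] with discriminant -339.
Since gcd(641, -339) = 1 the prime 641 does not ramify.
Euler's criterion: (-339)^320 mod 641 = 1. Thus (-339|641) = 1.
d is a quadratic residue mod p, hence 641 splits in O_K.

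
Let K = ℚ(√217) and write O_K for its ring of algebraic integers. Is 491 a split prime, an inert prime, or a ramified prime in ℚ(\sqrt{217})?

remains prime (inert)

d = 217 ≡ 1 (mod 4), so O_K = ℤ[(1+√217)/2] and disc(K) = d = 217.
Since gcd(491, 217) = 1 the prime 491 does not ramify.
Compute (217/491) via Euler: 217^((491-1)/2) mod 491 = 490, so (217/491) = -1.
d is a non-residue mod p, hence 491 remains inert in O_K.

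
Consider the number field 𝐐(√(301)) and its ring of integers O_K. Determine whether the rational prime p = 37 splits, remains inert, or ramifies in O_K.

Since 301 ≡ 1 mod 4, the ring of integers is ℤ[(1+√301)/2] with discriminant 301.
Since gcd(37, 301) = 1 the prime 37 does not ramify.
Legendre symbol by Euler's criterion: (301/37) ≡ 301^18 ≡ 36 (mod 37), i.e. (301/37) = -1.
Legendre symbol -1 ⇒ 37 is inert.

p is inert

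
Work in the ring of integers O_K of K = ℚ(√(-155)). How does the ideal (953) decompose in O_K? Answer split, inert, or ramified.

split — (953) = 𝔭₁𝔭₂ with 𝔭₁ ≠ 𝔭₂

d = -155 ≡ 1 (mod 4), so O_K = ℤ[(1+√-155)/2] and disc(K) = d = -155.
disc(K) = -155 is not divisible by 953; 953 is unramified.
Compute (-155/953) via Euler: 798^((953-1)/2) mod 953 = 1, so (-155/953) = 1.
d is a quadratic residue mod p, hence 953 splits in O_K.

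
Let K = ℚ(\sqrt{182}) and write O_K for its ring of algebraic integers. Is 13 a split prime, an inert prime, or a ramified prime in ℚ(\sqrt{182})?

p ramifies

d = 182 ≡ 2 (mod 4), so O_K = ℤ[√182] and disc(K) = 4d = 728.
13 divides disc(K) = 728, so 13 ramifies.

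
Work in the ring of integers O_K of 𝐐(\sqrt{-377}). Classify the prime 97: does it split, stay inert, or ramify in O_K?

d = -377 ≡ 3 (mod 4), so O_K = ℤ[√-377] and disc(K) = 4d = -1508.
Since gcd(97, -1508) = 1 the prime 97 does not ramify.
Compute (-377/97) via Euler: 11^((97-1)/2) mod 97 = 1, so (-377/97) = 1.
(-377/97) = 1, so 97 splits.

split — (97) = 𝔭₁𝔭₂ with 𝔭₁ ≠ 𝔭₂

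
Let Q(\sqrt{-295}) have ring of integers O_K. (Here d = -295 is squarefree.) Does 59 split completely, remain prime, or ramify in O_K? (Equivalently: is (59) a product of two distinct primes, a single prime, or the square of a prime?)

ramified

-295 mod 4 = 1, hence disc K = -295 and O_K = ℤ[(1+√-295)/2].
disc(K) = -295 = 59·(-5), so p = 59 is ramified.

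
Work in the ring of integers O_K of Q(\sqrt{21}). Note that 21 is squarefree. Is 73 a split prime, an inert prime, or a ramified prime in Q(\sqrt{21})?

p is inert

d = 21 ≡ 1 (mod 4), so O_K = ℤ[(1+√21)/2] and disc(K) = d = 21.
Since gcd(73, 21) = 1 the prime 73 does not ramify.
Euler's criterion: 21^36 mod 73 = 72. Thus (21|73) = -1.
(21/73) = -1, so 73 is inert.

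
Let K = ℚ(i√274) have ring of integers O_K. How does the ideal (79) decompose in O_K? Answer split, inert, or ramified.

Since -274 ≢ 1 mod 4, the ring of integers is ℤ[√-274] with discriminant 4·(-274) = -1096.
79 ∤ -1096, so 79 is unramified.
Legendre symbol by Euler's criterion: (-274/79) ≡ (-274)^39 ≡ 1 (mod 79), i.e. (-274/79) = 1.
d is a quadratic residue mod p, hence 79 splits in O_K.

split — (79) = 𝔭₁𝔭₂ with 𝔭₁ ≠ 𝔭₂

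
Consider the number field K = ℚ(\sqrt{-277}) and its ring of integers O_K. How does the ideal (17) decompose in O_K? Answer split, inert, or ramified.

Since -277 ≢ 1 mod 4, the ring of integers is ℤ[√-277] with discriminant 4·(-277) = -1108.
Since gcd(17, -1108) = 1 the prime 17 does not ramify.
Euler's criterion: (-277)^8 mod 17 = 16. Thus (-277|17) = -1.
Legendre symbol -1 ⇒ 17 is inert.

17 remains inert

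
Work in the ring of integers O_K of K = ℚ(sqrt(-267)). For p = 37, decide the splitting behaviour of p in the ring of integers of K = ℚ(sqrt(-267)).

d = -267 ≡ 1 (mod 4), so O_K = ℤ[(1+√-267)/2] and disc(K) = d = -267.
Since gcd(37, -267) = 1 the prime 37 does not ramify.
(-267/37) = 29^18 mod 37 = 36, giving Legendre symbol -1.
Legendre symbol -1 ⇒ 37 is inert.

inert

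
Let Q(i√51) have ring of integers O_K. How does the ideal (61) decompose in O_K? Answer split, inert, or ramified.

p is inert

Since -51 ≡ 1 mod 4, the ring of integers is ℤ[(1+√-51)/2] with discriminant -51.
61 ∤ -51, so 61 is unramified.
Legendre symbol by Euler's criterion: (-51/61) ≡ (-51)^30 ≡ 60 (mod 61), i.e. (-51/61) = -1.
Legendre symbol -1 ⇒ 61 is inert.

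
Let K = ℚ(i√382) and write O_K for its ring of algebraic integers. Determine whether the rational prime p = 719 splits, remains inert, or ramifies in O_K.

remains prime (inert)

-382 mod 4 = 2, hence disc K = 4·(-382) = -1528 and O_K = ℤ[√-382].
Since gcd(719, -1528) = 1 the prime 719 does not ramify.
Euler's criterion: (-382)^359 mod 719 = 718. Thus (-382|719) = -1.
d is a non-residue mod p, hence 719 remains inert in O_K.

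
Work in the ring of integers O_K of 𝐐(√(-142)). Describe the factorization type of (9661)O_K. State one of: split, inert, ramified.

Since -142 ≢ 1 mod 4, the ring of integers is ℤ[√-142] with discriminant 4·(-142) = -568.
disc(K) = -568 is not divisible by 9661; 9661 is unramified.
Legendre symbol by Euler's criterion: (-142/9661) ≡ (-142)^4830 ≡ 9660 (mod 9661), i.e. (-142/9661) = -1.
d is a non-residue mod p, hence 9661 remains inert in O_K.

9661 remains inert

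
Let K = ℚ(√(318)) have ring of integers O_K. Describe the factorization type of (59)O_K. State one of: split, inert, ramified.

p is inert

318 mod 4 = 2, hence disc K = 4·318 = 1272 and O_K = ℤ[√318].
Since gcd(59, 1272) = 1 the prime 59 does not ramify.
Euler's criterion: 318^29 mod 59 = 58. Thus (318|59) = -1.
Legendre symbol -1 ⇒ 59 is inert.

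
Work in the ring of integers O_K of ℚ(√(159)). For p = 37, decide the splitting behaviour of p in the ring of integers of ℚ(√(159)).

split

Since 159 ≢ 1 mod 4, the ring of integers is ℤ[√159] with discriminant 4·159 = 636.
disc(K) = 636 is not divisible by 37; 37 is unramified.
Euler's criterion: 159^18 mod 37 = 1. Thus (159|37) = 1.
(159/37) = 1, so 37 splits.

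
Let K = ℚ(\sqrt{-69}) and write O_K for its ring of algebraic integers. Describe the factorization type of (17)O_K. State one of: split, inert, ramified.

-69 mod 4 = 3, hence disc K = 4·(-69) = -276 and O_K = ℤ[√-69].
Since gcd(17, -276) = 1 the prime 17 does not ramify.
Legendre symbol by Euler's criterion: (-69/17) ≡ (-69)^8 ≡ 1 (mod 17), i.e. (-69/17) = 1.
(-69/17) = 1, so 17 splits.

split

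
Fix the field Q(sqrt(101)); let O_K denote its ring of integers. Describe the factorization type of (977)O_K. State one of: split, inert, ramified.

p splits

Since 101 ≡ 1 mod 4, the ring of integers is ℤ[(1+√101)/2] with discriminant 101.
disc(K) = 101 is not divisible by 977; 977 is unramified.
Legendre symbol by Euler's criterion: (101/977) ≡ 101^488 ≡ 1 (mod 977), i.e. (101/977) = 1.
Legendre symbol 1 ⇒ 977 is split.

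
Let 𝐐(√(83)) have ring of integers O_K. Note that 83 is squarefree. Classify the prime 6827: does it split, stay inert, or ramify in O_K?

83 mod 4 = 3, hence disc K = 4·83 = 332 and O_K = ℤ[√83].
disc(K) = 332 is not divisible by 6827; 6827 is unramified.
Euler's criterion: 83^3413 mod 6827 = 6826. Thus (83|6827) = -1.
(83/6827) = -1, so 6827 is inert.

remains prime (inert)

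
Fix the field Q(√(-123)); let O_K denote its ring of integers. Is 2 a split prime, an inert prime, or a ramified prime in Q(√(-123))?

remains prime (inert)

Since -123 ≡ 1 mod 4, the ring of integers is ℤ[(1+√-123)/2] with discriminant -123.
2 ∤ -123, so 2 is unramified.
Checking d mod 8: -123 ≡ 5. Hence 2 is inert in O_K.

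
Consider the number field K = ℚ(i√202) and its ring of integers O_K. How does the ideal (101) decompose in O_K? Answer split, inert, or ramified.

-202 mod 4 = 2, hence disc K = 4·(-202) = -808 and O_K = ℤ[√-202].
101 divides disc(K) = -808, so 101 ramifies.

p ramifies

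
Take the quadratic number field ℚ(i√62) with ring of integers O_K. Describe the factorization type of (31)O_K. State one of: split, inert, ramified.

-62 mod 4 = 2, hence disc K = 4·(-62) = -248 and O_K = ℤ[√-62].
disc(K) = -248 = 31·(-8), so p = 31 is ramified.

ramifies in O_K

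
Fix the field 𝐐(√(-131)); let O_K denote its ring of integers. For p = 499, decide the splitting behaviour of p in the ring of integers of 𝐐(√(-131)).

-131 mod 4 = 1, hence disc K = -131 and O_K = ℤ[(1+√-131)/2].
disc(K) = -131 is not divisible by 499; 499 is unramified.
Compute (-131/499) via Euler: 368^((499-1)/2) mod 499 = 498, so (-131/499) = -1.
d is a non-residue mod p, hence 499 remains inert in O_K.

inert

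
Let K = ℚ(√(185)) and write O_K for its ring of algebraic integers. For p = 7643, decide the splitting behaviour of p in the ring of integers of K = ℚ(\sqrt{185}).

inert

Since 185 ≡ 1 mod 4, the ring of integers is ℤ[(1+√185)/2] with discriminant 185.
disc(K) = 185 is not divisible by 7643; 7643 is unramified.
Euler's criterion: 185^3821 mod 7643 = 7642. Thus (185|7643) = -1.
d is a non-residue mod p, hence 7643 remains inert in O_K.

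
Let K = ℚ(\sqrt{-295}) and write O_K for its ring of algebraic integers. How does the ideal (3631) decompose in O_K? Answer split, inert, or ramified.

p is inert

-295 mod 4 = 1, hence disc K = -295 and O_K = ℤ[(1+√-295)/2].
3631 ∤ -295, so 3631 is unramified.
Euler's criterion: (-295)^1815 mod 3631 = 3630. Thus (-295|3631) = -1.
d is a non-residue mod p, hence 3631 remains inert in O_K.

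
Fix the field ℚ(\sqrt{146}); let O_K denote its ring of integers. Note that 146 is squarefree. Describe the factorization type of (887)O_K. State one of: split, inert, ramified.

887 remains inert

Since 146 ≢ 1 mod 4, the ring of integers is ℤ[√146] with discriminant 4·146 = 584.
disc(K) = 584 is not divisible by 887; 887 is unramified.
(146/887) = 146^443 mod 887 = 886, giving Legendre symbol -1.
Legendre symbol -1 ⇒ 887 is inert.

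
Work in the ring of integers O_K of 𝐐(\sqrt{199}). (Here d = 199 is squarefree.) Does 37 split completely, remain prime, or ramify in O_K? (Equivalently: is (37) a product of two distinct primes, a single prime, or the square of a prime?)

d = 199 ≡ 3 (mod 4), so O_K = ℤ[√199] and disc(K) = 4d = 796.
Since gcd(37, 796) = 1 the prime 37 does not ramify.
Legendre symbol by Euler's criterion: (199/37) ≡ 199^18 ≡ 36 (mod 37), i.e. (199/37) = -1.
(199/37) = -1, so 37 is inert.

inert — (37) stays prime in O_K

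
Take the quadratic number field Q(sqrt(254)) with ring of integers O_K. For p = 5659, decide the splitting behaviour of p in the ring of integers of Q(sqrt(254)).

p splits

d = 254 ≡ 2 (mod 4), so O_K = ℤ[√254] and disc(K) = 4d = 1016.
Since gcd(5659, 1016) = 1 the prime 5659 does not ramify.
Euler's criterion: 254^2829 mod 5659 = 1. Thus (254|5659) = 1.
Legendre symbol 1 ⇒ 5659 is split.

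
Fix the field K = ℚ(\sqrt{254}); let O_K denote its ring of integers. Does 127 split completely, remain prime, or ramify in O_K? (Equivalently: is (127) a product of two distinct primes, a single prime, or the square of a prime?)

ramified — (127) = 𝔭²

Since 254 ≢ 1 mod 4, the ring of integers is ℤ[√254] with discriminant 4·254 = 1016.
Ramification test: 127 | 1016. The prime 127 ramifies in K.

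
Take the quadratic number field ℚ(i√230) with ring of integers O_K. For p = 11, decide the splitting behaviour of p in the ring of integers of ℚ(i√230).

-230 mod 4 = 2, hence disc K = 4·(-230) = -920 and O_K = ℤ[√-230].
Since gcd(11, -920) = 1 the prime 11 does not ramify.
Euler's criterion: (-230)^5 mod 11 = 1. Thus (-230|11) = 1.
d is a quadratic residue mod p, hence 11 splits in O_K.

11 splits in O_K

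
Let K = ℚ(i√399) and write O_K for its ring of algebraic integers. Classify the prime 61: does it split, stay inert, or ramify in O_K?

inert

-399 mod 4 = 1, hence disc K = -399 and O_K = ℤ[(1+√-399)/2].
disc(K) = -399 is not divisible by 61; 61 is unramified.
(-399/61) = 28^30 mod 61 = 60, giving Legendre symbol -1.
d is a non-residue mod p, hence 61 remains inert in O_K.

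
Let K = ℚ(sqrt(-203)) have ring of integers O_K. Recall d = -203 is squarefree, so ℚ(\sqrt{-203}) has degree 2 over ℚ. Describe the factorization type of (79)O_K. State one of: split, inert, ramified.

remains prime (inert)

d = -203 ≡ 1 (mod 4), so O_K = ℤ[(1+√-203)/2] and disc(K) = d = -203.
disc(K) = -203 is not divisible by 79; 79 is unramified.
(-203/79) = 34^39 mod 79 = 78, giving Legendre symbol -1.
d is a non-residue mod p, hence 79 remains inert in O_K.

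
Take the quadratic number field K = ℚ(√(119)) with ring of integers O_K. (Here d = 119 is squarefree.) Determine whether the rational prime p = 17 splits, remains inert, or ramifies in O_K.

ramified — (17) = 𝔭²

119 mod 4 = 3, hence disc K = 4·119 = 476 and O_K = ℤ[√119].
17 divides disc(K) = 476, so 17 ramifies.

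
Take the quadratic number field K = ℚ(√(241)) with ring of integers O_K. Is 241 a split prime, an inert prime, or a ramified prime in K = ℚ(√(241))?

ramifies in O_K

241 mod 4 = 1, hence disc K = 241 and O_K = ℤ[(1+√241)/2].
disc(K) = 241 = 241·1, so p = 241 is ramified.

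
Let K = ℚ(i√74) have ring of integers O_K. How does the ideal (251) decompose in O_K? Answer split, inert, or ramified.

251 remains inert

-74 mod 4 = 2, hence disc K = 4·(-74) = -296 and O_K = ℤ[√-74].
Since gcd(251, -296) = 1 the prime 251 does not ramify.
(-74/251) = 177^125 mod 251 = 250, giving Legendre symbol -1.
(-74/251) = -1, so 251 is inert.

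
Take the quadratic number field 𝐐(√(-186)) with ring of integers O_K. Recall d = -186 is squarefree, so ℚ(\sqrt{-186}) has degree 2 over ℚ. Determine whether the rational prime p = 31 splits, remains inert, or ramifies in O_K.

p ramifies

d = -186 ≡ 2 (mod 4), so O_K = ℤ[√-186] and disc(K) = 4d = -744.
disc(K) = -744 = 31·(-24), so p = 31 is ramified.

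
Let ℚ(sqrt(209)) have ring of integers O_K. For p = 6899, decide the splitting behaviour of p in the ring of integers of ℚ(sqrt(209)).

splits completely

209 mod 4 = 1, hence disc K = 209 and O_K = ℤ[(1+√209)/2].
disc(K) = 209 is not divisible by 6899; 6899 is unramified.
Euler's criterion: 209^3449 mod 6899 = 1. Thus (209|6899) = 1.
Legendre symbol 1 ⇒ 6899 is split.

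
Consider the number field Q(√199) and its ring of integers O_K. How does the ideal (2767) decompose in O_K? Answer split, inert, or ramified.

p is inert

199 mod 4 = 3, hence disc K = 4·199 = 796 and O_K = ℤ[√199].
2767 ∤ 796, so 2767 is unramified.
Compute (199/2767) via Euler: 199^((2767-1)/2) mod 2767 = 2766, so (199/2767) = -1.
Legendre symbol -1 ⇒ 2767 is inert.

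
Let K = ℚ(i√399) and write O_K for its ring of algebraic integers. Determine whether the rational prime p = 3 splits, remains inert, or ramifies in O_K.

d = -399 ≡ 1 (mod 4), so O_K = ℤ[(1+√-399)/2] and disc(K) = d = -399.
3 divides disc(K) = -399, so 3 ramifies.

ramifies in O_K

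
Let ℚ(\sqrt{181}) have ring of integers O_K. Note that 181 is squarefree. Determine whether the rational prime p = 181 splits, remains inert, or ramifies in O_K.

Since 181 ≡ 1 mod 4, the ring of integers is ℤ[(1+√181)/2] with discriminant 181.
181 divides disc(K) = 181, so 181 ramifies.

ramified — (181) = 𝔭²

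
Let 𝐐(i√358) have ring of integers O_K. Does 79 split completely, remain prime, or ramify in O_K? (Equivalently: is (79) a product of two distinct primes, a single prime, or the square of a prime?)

-358 mod 4 = 2, hence disc K = 4·(-358) = -1432 and O_K = ℤ[√-358].
disc(K) = -1432 is not divisible by 79; 79 is unramified.
Euler's criterion: (-358)^39 mod 79 = 78. Thus (-358|79) = -1.
Legendre symbol -1 ⇒ 79 is inert.

inert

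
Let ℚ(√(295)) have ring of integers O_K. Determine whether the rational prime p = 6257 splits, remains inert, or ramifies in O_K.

d = 295 ≡ 3 (mod 4), so O_K = ℤ[√295] and disc(K) = 4d = 1180.
6257 ∤ 1180, so 6257 is unramified.
Legendre symbol by Euler's criterion: (295/6257) ≡ 295^3128 ≡ 6256 (mod 6257), i.e. (295/6257) = -1.
(295/6257) = -1, so 6257 is inert.

inert — (6257) stays prime in O_K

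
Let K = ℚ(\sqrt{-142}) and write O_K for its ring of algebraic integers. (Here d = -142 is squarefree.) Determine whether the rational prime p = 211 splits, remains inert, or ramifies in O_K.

split — (211) = 𝔭₁𝔭₂ with 𝔭₁ ≠ 𝔭₂

Since -142 ≢ 1 mod 4, the ring of integers is ℤ[√-142] with discriminant 4·(-142) = -568.
211 ∤ -568, so 211 is unramified.
Compute (-142/211) via Euler: 69^((211-1)/2) mod 211 = 1, so (-142/211) = 1.
Legendre symbol 1 ⇒ 211 is split.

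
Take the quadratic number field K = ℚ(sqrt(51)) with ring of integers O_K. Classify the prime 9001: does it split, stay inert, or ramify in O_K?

split — (9001) = 𝔭₁𝔭₂ with 𝔭₁ ≠ 𝔭₂

d = 51 ≡ 3 (mod 4), so O_K = ℤ[√51] and disc(K) = 4d = 204.
9001 ∤ 204, so 9001 is unramified.
Compute (51/9001) via Euler: 51^((9001-1)/2) mod 9001 = 1, so (51/9001) = 1.
d is a quadratic residue mod p, hence 9001 splits in O_K.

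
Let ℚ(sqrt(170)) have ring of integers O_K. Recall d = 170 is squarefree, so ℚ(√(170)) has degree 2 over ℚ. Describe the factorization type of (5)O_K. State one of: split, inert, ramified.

Since 170 ≢ 1 mod 4, the ring of integers is ℤ[√170] with discriminant 4·170 = 680.
5 divides disc(K) = 680, so 5 ramifies.

ramifies in O_K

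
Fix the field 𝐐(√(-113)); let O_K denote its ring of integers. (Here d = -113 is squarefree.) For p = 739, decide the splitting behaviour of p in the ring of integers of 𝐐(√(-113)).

p is inert

d = -113 ≡ 3 (mod 4), so O_K = ℤ[√-113] and disc(K) = 4d = -452.
Since gcd(739, -452) = 1 the prime 739 does not ramify.
Compute (-113/739) via Euler: 626^((739-1)/2) mod 739 = 738, so (-113/739) = -1.
Legendre symbol -1 ⇒ 739 is inert.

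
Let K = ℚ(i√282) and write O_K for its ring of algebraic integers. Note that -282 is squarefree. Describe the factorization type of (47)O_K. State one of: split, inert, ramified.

p ramifies

Since -282 ≢ 1 mod 4, the ring of integers is ℤ[√-282] with discriminant 4·(-282) = -1128.
Ramification test: 47 | -1128. The prime 47 ramifies in K.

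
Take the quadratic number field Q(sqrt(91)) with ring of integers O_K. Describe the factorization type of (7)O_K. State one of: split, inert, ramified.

7 is ramified

d = 91 ≡ 3 (mod 4), so O_K = ℤ[√91] and disc(K) = 4d = 364.
7 divides disc(K) = 364, so 7 ramifies.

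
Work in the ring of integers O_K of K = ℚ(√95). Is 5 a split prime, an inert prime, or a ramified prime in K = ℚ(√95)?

p ramifies

95 mod 4 = 3, hence disc K = 4·95 = 380 and O_K = ℤ[√95].
5 divides disc(K) = 380, so 5 ramifies.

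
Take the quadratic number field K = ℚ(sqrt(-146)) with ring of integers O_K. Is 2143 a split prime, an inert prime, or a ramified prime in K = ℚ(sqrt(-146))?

d = -146 ≡ 2 (mod 4), so O_K = ℤ[√-146] and disc(K) = 4d = -584.
Since gcd(2143, -584) = 1 the prime 2143 does not ramify.
(-146/2143) = 1997^1071 mod 2143 = 1, giving Legendre symbol 1.
(-146/2143) = 1, so 2143 splits.

p splits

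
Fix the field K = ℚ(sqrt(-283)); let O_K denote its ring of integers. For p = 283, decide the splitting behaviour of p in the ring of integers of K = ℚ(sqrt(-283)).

-283 mod 4 = 1, hence disc K = -283 and O_K = ℤ[(1+√-283)/2].
disc(K) = -283 = 283·(-1), so p = 283 is ramified.

ramified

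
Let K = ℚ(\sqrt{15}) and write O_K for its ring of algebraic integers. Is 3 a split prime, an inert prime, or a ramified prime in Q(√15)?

Since 15 ≢ 1 mod 4, the ring of integers is ℤ[√15] with discriminant 4·15 = 60.
Ramification test: 3 | 60. The prime 3 ramifies in K.

ramifies in O_K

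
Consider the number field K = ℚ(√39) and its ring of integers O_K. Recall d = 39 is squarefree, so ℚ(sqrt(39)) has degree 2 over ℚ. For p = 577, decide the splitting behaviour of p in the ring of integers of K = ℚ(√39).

Since 39 ≢ 1 mod 4, the ring of integers is ℤ[√39] with discriminant 4·39 = 156.
577 ∤ 156, so 577 is unramified.
Compute (39/577) via Euler: 39^((577-1)/2) mod 577 = 576, so (39/577) = -1.
d is a non-residue mod p, hence 577 remains inert in O_K.

inert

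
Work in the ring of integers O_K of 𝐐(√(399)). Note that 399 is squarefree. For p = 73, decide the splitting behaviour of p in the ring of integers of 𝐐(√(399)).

Since 399 ≢ 1 mod 4, the ring of integers is ℤ[√399] with discriminant 4·399 = 1596.
Since gcd(73, 1596) = 1 the prime 73 does not ramify.
Legendre symbol by Euler's criterion: (399/73) ≡ 399^36 ≡ 72 (mod 73), i.e. (399/73) = -1.
(399/73) = -1, so 73 is inert.

p is inert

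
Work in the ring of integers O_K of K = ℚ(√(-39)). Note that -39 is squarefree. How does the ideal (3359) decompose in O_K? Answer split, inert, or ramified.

d = -39 ≡ 1 (mod 4), so O_K = ℤ[(1+√-39)/2] and disc(K) = d = -39.
disc(K) = -39 is not divisible by 3359; 3359 is unramified.
Euler's criterion: (-39)^1679 mod 3359 = 1. Thus (-39|3359) = 1.
Legendre symbol 1 ⇒ 3359 is split.

split — (3359) = 𝔭₁𝔭₂ with 𝔭₁ ≠ 𝔭₂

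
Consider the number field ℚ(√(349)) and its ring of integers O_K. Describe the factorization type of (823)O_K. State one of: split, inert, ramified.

split — (823) = 𝔭₁𝔭₂ with 𝔭₁ ≠ 𝔭₂

Since 349 ≡ 1 mod 4, the ring of integers is ℤ[(1+√349)/2] with discriminant 349.
823 ∤ 349, so 823 is unramified.
(349/823) = 349^411 mod 823 = 1, giving Legendre symbol 1.
Legendre symbol 1 ⇒ 823 is split.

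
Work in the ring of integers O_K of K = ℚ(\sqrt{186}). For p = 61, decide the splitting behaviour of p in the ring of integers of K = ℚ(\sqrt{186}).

split — (61) = 𝔭₁𝔭₂ with 𝔭₁ ≠ 𝔭₂

d = 186 ≡ 2 (mod 4), so O_K = ℤ[√186] and disc(K) = 4d = 744.
61 ∤ 744, so 61 is unramified.
Compute (186/61) via Euler: 3^((61-1)/2) mod 61 = 1, so (186/61) = 1.
d is a quadratic residue mod p, hence 61 splits in O_K.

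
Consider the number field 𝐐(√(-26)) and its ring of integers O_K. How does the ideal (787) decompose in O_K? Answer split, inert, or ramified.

remains prime (inert)

d = -26 ≡ 2 (mod 4), so O_K = ℤ[√-26] and disc(K) = 4d = -104.
disc(K) = -104 is not divisible by 787; 787 is unramified.
Euler's criterion: (-26)^393 mod 787 = 786. Thus (-26|787) = -1.
d is a non-residue mod p, hence 787 remains inert in O_K.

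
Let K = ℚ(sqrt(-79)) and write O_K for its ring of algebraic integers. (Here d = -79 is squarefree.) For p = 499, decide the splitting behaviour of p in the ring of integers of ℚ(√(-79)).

d = -79 ≡ 1 (mod 4), so O_K = ℤ[(1+√-79)/2] and disc(K) = d = -79.
disc(K) = -79 is not divisible by 499; 499 is unramified.
Compute (-79/499) via Euler: 420^((499-1)/2) mod 499 = 1, so (-79/499) = 1.
Legendre symbol 1 ⇒ 499 is split.

499 splits in O_K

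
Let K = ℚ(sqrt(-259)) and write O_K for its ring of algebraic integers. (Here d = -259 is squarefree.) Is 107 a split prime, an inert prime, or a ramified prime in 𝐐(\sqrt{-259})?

Since -259 ≡ 1 mod 4, the ring of integers is ℤ[(1+√-259)/2] with discriminant -259.
107 ∤ -259, so 107 is unramified.
(-259/107) = 62^53 mod 107 = 1, giving Legendre symbol 1.
(-259/107) = 1, so 107 splits.

p splits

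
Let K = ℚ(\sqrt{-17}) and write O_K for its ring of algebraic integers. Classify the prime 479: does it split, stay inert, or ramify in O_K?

d = -17 ≡ 3 (mod 4), so O_K = ℤ[√-17] and disc(K) = 4d = -68.
479 ∤ -68, so 479 is unramified.
Legendre symbol by Euler's criterion: (-17/479) ≡ (-17)^239 ≡ 1 (mod 479), i.e. (-17/479) = 1.
Legendre symbol 1 ⇒ 479 is split.

split — (479) = 𝔭₁𝔭₂ with 𝔭₁ ≠ 𝔭₂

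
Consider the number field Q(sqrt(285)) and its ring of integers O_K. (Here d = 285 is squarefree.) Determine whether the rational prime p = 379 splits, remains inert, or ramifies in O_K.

285 mod 4 = 1, hence disc K = 285 and O_K = ℤ[(1+√285)/2].
379 ∤ 285, so 379 is unramified.
Compute (285/379) via Euler: 285^((379-1)/2) mod 379 = 378, so (285/379) = -1.
d is a non-residue mod p, hence 379 remains inert in O_K.

remains prime (inert)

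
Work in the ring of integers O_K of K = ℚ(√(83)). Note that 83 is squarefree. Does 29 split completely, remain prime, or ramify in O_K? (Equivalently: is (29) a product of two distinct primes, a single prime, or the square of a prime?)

split — (29) = 𝔭₁𝔭₂ with 𝔭₁ ≠ 𝔭₂

Since 83 ≢ 1 mod 4, the ring of integers is ℤ[√83] with discriminant 4·83 = 332.
Since gcd(29, 332) = 1 the prime 29 does not ramify.
Compute (83/29) via Euler: 25^((29-1)/2) mod 29 = 1, so (83/29) = 1.
d is a quadratic residue mod p, hence 29 splits in O_K.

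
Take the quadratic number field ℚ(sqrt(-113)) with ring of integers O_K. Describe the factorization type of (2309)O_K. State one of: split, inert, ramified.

d = -113 ≡ 3 (mod 4), so O_K = ℤ[√-113] and disc(K) = 4d = -452.
Since gcd(2309, -452) = 1 the prime 2309 does not ramify.
Compute (-113/2309) via Euler: 2196^((2309-1)/2) mod 2309 = 1, so (-113/2309) = 1.
(-113/2309) = 1, so 2309 splits.

split — (2309) = 𝔭₁𝔭₂ with 𝔭₁ ≠ 𝔭₂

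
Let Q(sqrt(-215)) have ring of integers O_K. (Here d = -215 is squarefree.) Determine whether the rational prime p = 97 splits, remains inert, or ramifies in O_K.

d = -215 ≡ 1 (mod 4), so O_K = ℤ[(1+√-215)/2] and disc(K) = d = -215.
disc(K) = -215 is not divisible by 97; 97 is unramified.
Legendre symbol by Euler's criterion: (-215/97) ≡ (-215)^48 ≡ 96 (mod 97), i.e. (-215/97) = -1.
Legendre symbol -1 ⇒ 97 is inert.

inert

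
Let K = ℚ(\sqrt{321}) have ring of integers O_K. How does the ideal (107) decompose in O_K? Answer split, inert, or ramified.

d = 321 ≡ 1 (mod 4), so O_K = ℤ[(1+√321)/2] and disc(K) = d = 321.
107 divides disc(K) = 321, so 107 ramifies.

p ramifies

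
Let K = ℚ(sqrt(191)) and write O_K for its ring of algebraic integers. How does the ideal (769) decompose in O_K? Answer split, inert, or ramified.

p splits

Since 191 ≢ 1 mod 4, the ring of integers is ℤ[√191] with discriminant 4·191 = 764.
Since gcd(769, 764) = 1 the prime 769 does not ramify.
Euler's criterion: 191^384 mod 769 = 1. Thus (191|769) = 1.
d is a quadratic residue mod p, hence 769 splits in O_K.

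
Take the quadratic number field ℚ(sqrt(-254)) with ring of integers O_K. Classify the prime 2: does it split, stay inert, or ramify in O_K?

ramified — (2) = 𝔭²

Since -254 ≢ 1 mod 4, the ring of integers is ℤ[√-254] with discriminant 4·(-254) = -1016.
disc(K) = -1016 = 2·(-508), so p = 2 is ramified.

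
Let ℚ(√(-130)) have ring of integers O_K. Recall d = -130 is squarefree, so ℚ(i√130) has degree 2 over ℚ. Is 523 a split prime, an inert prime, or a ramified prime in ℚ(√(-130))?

p is inert

Since -130 ≢ 1 mod 4, the ring of integers is ℤ[√-130] with discriminant 4·(-130) = -520.
523 ∤ -520, so 523 is unramified.
Euler's criterion: (-130)^261 mod 523 = 522. Thus (-130|523) = -1.
(-130/523) = -1, so 523 is inert.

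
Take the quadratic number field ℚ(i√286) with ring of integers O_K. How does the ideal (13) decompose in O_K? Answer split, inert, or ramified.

13 is ramified

d = -286 ≡ 2 (mod 4), so O_K = ℤ[√-286] and disc(K) = 4d = -1144.
disc(K) = -1144 = 13·(-88), so p = 13 is ramified.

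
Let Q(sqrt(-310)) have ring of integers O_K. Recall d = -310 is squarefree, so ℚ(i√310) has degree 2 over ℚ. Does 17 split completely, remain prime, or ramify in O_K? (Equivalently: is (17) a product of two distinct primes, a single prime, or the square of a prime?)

-310 mod 4 = 2, hence disc K = 4·(-310) = -1240 and O_K = ℤ[√-310].
disc(K) = -1240 is not divisible by 17; 17 is unramified.
(-310/17) = 13^8 mod 17 = 1, giving Legendre symbol 1.
(-310/17) = 1, so 17 splits.

p splits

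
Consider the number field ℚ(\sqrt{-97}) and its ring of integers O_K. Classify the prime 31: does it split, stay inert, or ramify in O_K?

31 remains inert

-97 mod 4 = 3, hence disc K = 4·(-97) = -388 and O_K = ℤ[√-97].
31 ∤ -388, so 31 is unramified.
(-97/31) = 27^15 mod 31 = 30, giving Legendre symbol -1.
Legendre symbol -1 ⇒ 31 is inert.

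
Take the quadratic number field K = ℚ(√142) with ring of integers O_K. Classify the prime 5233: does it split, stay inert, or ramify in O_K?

split — (5233) = 𝔭₁𝔭₂ with 𝔭₁ ≠ 𝔭₂

d = 142 ≡ 2 (mod 4), so O_K = ℤ[√142] and disc(K) = 4d = 568.
Since gcd(5233, 568) = 1 the prime 5233 does not ramify.
Legendre symbol by Euler's criterion: (142/5233) ≡ 142^2616 ≡ 1 (mod 5233), i.e. (142/5233) = 1.
Legendre symbol 1 ⇒ 5233 is split.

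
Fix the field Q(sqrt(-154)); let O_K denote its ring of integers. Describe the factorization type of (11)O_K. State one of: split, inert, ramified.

Since -154 ≢ 1 mod 4, the ring of integers is ℤ[√-154] with discriminant 4·(-154) = -616.
11 divides disc(K) = -616, so 11 ramifies.

ramified — (11) = 𝔭²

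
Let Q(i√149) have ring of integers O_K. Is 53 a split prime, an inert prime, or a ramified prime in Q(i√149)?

d = -149 ≡ 3 (mod 4), so O_K = ℤ[√-149] and disc(K) = 4d = -596.
disc(K) = -596 is not divisible by 53; 53 is unramified.
Legendre symbol by Euler's criterion: (-149/53) ≡ (-149)^26 ≡ 1 (mod 53), i.e. (-149/53) = 1.
Legendre symbol 1 ⇒ 53 is split.

split — (53) = 𝔭₁𝔭₂ with 𝔭₁ ≠ 𝔭₂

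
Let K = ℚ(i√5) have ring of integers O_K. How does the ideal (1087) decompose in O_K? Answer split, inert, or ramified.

split — (1087) = 𝔭₁𝔭₂ with 𝔭₁ ≠ 𝔭₂

Since -5 ≢ 1 mod 4, the ring of integers is ℤ[√-5] with discriminant 4·(-5) = -20.
Since gcd(1087, -20) = 1 the prime 1087 does not ramify.
(-5/1087) = 1082^543 mod 1087 = 1, giving Legendre symbol 1.
Legendre symbol 1 ⇒ 1087 is split.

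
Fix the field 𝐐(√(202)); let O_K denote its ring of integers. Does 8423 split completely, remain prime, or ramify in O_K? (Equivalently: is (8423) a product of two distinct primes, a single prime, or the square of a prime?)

202 mod 4 = 2, hence disc K = 4·202 = 808 and O_K = ℤ[√202].
8423 ∤ 808, so 8423 is unramified.
(202/8423) = 202^4211 mod 8423 = 8422, giving Legendre symbol -1.
d is a non-residue mod p, hence 8423 remains inert in O_K.

inert — (8423) stays prime in O_K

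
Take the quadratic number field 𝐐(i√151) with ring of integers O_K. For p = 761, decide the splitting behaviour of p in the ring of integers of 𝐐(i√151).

-151 mod 4 = 1, hence disc K = -151 and O_K = ℤ[(1+√-151)/2].
761 ∤ -151, so 761 is unramified.
Legendre symbol by Euler's criterion: (-151/761) ≡ (-151)^380 ≡ 760 (mod 761), i.e. (-151/761) = -1.
Legendre symbol -1 ⇒ 761 is inert.

p is inert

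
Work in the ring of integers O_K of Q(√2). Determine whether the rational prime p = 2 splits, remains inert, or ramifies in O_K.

Since 2 ≢ 1 mod 4, the ring of integers is ℤ[√2] with discriminant 4·2 = 8.
2 divides disc(K) = 8, so 2 ramifies.

p ramifies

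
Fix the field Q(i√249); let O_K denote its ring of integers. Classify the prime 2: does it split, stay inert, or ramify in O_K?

ramified

Since -249 ≢ 1 mod 4, the ring of integers is ℤ[√-249] with discriminant 4·(-249) = -996.
Ramification test: 2 | -996. The prime 2 ramifies in K.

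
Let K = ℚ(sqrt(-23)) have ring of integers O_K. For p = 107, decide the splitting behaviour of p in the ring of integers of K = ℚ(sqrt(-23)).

d = -23 ≡ 1 (mod 4), so O_K = ℤ[(1+√-23)/2] and disc(K) = d = -23.
Since gcd(107, -23) = 1 the prime 107 does not ramify.
Euler's criterion: (-23)^53 mod 107 = 106. Thus (-23|107) = -1.
(-23/107) = -1, so 107 is inert.

inert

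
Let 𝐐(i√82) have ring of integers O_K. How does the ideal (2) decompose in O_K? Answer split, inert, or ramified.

d = -82 ≡ 2 (mod 4), so O_K = ℤ[√-82] and disc(K) = 4d = -328.
disc(K) = -328 = 2·(-164), so p = 2 is ramified.

2 is ramified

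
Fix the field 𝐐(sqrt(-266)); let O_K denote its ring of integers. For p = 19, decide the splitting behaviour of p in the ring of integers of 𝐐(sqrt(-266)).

Since -266 ≢ 1 mod 4, the ring of integers is ℤ[√-266] with discriminant 4·(-266) = -1064.
disc(K) = -1064 = 19·(-56), so p = 19 is ramified.

ramified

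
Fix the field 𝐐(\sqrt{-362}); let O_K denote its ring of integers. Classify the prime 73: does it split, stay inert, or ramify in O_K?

Since -362 ≢ 1 mod 4, the ring of integers is ℤ[√-362] with discriminant 4·(-362) = -1448.
73 ∤ -1448, so 73 is unramified.
Compute (-362/73) via Euler: 3^((73-1)/2) mod 73 = 1, so (-362/73) = 1.
(-362/73) = 1, so 73 splits.

73 splits in O_K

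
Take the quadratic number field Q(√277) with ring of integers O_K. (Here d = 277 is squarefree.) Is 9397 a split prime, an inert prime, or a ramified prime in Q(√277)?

p splits

d = 277 ≡ 1 (mod 4), so O_K = ℤ[(1+√277)/2] and disc(K) = d = 277.
Since gcd(9397, 277) = 1 the prime 9397 does not ramify.
Legendre symbol by Euler's criterion: (277/9397) ≡ 277^4698 ≡ 1 (mod 9397), i.e. (277/9397) = 1.
Legendre symbol 1 ⇒ 9397 is split.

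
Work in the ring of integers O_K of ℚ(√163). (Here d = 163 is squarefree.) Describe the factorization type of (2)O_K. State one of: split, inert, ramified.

p ramifies

163 mod 4 = 3, hence disc K = 4·163 = 652 and O_K = ℤ[√163].
disc(K) = 652 = 2·326, so p = 2 is ramified.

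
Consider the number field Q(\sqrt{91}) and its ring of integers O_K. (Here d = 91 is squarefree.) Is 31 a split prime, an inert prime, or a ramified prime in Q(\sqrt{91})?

remains prime (inert)

91 mod 4 = 3, hence disc K = 4·91 = 364 and O_K = ℤ[√91].
disc(K) = 364 is not divisible by 31; 31 is unramified.
(91/31) = 29^15 mod 31 = 30, giving Legendre symbol -1.
d is a non-residue mod p, hence 31 remains inert in O_K.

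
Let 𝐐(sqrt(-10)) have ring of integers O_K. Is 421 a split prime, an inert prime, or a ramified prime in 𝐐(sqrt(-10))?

d = -10 ≡ 2 (mod 4), so O_K = ℤ[√-10] and disc(K) = 4d = -40.
disc(K) = -40 is not divisible by 421; 421 is unramified.
(-10/421) = 411^210 mod 421 = 420, giving Legendre symbol -1.
d is a non-residue mod p, hence 421 remains inert in O_K.

p is inert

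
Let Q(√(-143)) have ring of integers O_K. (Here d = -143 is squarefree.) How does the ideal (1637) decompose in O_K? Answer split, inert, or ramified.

-143 mod 4 = 1, hence disc K = -143 and O_K = ℤ[(1+√-143)/2].
Since gcd(1637, -143) = 1 the prime 1637 does not ramify.
(-143/1637) = 1494^818 mod 1637 = 1, giving Legendre symbol 1.
Legendre symbol 1 ⇒ 1637 is split.

splits completely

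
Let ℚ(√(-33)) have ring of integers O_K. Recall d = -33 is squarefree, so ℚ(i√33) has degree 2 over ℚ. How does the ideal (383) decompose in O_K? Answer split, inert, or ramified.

Since -33 ≢ 1 mod 4, the ring of integers is ℤ[√-33] with discriminant 4·(-33) = -132.
Since gcd(383, -132) = 1 the prime 383 does not ramify.
Euler's criterion: (-33)^191 mod 383 = 1. Thus (-33|383) = 1.
Legendre symbol 1 ⇒ 383 is split.

split — (383) = 𝔭₁𝔭₂ with 𝔭₁ ≠ 𝔭₂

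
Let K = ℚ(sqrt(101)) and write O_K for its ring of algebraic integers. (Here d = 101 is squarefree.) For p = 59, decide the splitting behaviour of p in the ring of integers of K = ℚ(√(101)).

101 mod 4 = 1, hence disc K = 101 and O_K = ℤ[(1+√101)/2].
Since gcd(59, 101) = 1 the prime 59 does not ramify.
Euler's criterion: 101^29 mod 59 = 58. Thus (101|59) = -1.
(101/59) = -1, so 59 is inert.

p is inert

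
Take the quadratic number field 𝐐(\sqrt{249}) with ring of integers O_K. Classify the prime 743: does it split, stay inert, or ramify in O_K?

split — (743) = 𝔭₁𝔭₂ with 𝔭₁ ≠ 𝔭₂

Since 249 ≡ 1 mod 4, the ring of integers is ℤ[(1+√249)/2] with discriminant 249.
Since gcd(743, 249) = 1 the prime 743 does not ramify.
Euler's criterion: 249^371 mod 743 = 1. Thus (249|743) = 1.
Legendre symbol 1 ⇒ 743 is split.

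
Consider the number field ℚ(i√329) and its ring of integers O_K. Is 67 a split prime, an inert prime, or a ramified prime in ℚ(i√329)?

Since -329 ≢ 1 mod 4, the ring of integers is ℤ[√-329] with discriminant 4·(-329) = -1316.
67 ∤ -1316, so 67 is unramified.
Euler's criterion: (-329)^33 mod 67 = 1. Thus (-329|67) = 1.
Legendre symbol 1 ⇒ 67 is split.

splits completely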